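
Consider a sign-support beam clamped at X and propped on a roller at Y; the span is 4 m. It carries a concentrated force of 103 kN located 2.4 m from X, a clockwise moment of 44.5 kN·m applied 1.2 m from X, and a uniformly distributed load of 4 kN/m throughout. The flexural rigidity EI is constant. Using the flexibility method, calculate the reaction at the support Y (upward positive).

R_Y = 59.01 kN

Release the roller at Y. Primary structure: cantilever fixed at X.
Primary-structure tip deflection at Y by superposition:
  point load 103 at a = 2.4: Pa²(3L − a)/(6EI) = 949.2/EI
  clockwise couple 44.5 at a = 1.2: M₀a(2L − a)/(2EI) = 181.6/EI
  UDL 4: wL⁴/(8EI) = 128/EI
  δ_0 = 1259/EI
Tip deflection under a unit load at Y: L³/(3EI) = 21.33/EI.
Compatibility at Y: δ_0 − R_Y·δ_{YY} = 0, so R_Y = 1259/21.33 = 59.01 kN.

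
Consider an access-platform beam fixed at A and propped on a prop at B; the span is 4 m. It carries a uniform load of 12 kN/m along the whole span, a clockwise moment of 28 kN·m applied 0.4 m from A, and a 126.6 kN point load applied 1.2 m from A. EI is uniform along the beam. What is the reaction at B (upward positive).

R_B = 35.38 kN

Release the roller at B. Primary structure: cantilever fixed at A.
Downward deflection at the released point B due to the loads:
  UDL 12: wL⁴/(8EI) = 384/EI
  clockwise couple 28 at a = 0.4: M₀a(2L − a)/(2EI) = 42.56/EI
  point load 126.6 at a = 1.2: Pa²(3L − a)/(6EI) = 328.1/EI
  δ_0 = 754.7/EI
Flexibility coefficient — unit upward force at B: δ_{BB} = L³/(3EI) = 21.33/EI.
Compatibility at B: δ_0 − R_B·δ_{BB} = 0, so R_B = 754.7/21.33 = 35.38 kN.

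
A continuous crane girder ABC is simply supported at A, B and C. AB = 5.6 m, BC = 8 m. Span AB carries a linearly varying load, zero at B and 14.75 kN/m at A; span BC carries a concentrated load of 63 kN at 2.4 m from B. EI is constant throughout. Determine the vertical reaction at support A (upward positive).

Insert a hinge at B; M_B is the redundant, and each span becomes simply supported.
End slopes at the hinge B, treating each span as simply supported:
  span AB: triangular load, peak 14.75: 7w₀L³/(360EI) = 50.37/EI
  span BC: point load 63 at a = 2.4: Pab(L + b)/(6LEI) = 239.9/EI
  relative rotation θ_0 = (50.37 + 239.9)/EI = 290.3/EI
A unit hogging moment at B produces rotation L₁/(3EI) + L₂/(3EI) = 4.533/EI.
Compatibility: M_B·(L₁+L₂)/(3EI) = θ_0, giving M_B = 64.03 kN·m (hogging).
Span AB, ΣM about A with M_B applied at B: R_B^{AB}·5.6 = 77.09 + 64.03, so R_B^{AB} = 25.2 kN and R_A = 41.3 − 25.2 = 16.1 kN.

R_A = 16.1 kN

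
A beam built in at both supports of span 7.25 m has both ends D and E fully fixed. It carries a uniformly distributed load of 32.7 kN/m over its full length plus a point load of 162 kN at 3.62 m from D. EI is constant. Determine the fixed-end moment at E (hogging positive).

M_E = 289.8 kN·m

Release both end moments; the primary structure is a simply-supported span DE with redundants M_D and M_E.
Simple-span end rotations at D and E under the given loads:
  at D: UDL 32.7: wL³/(24EI) = 519.2/EI
  at E: UDL 32.7: wL³/(24EI) = 519.2/EI
  at D: point load 162 at a = 3.62: Pab(L + b)/(6LEI) = 532.4/EI
  at E: point load 162 at a = 3.62: Pab(L + a)/(6LEI) = 531.9/EI
  θ_D0 = 1052/EI,  θ_E0 = 1051/EI
Flexibility coefficients: a unit moment at one end gives L/(3EI) there and L/(6EI) at the far end, so f₁₁ = f₂₂ = 2.417/EI and f₁₂ = f₂₁ = 1.208/EI.
Compatibility — zero rotation at each built-in end:
  2.417 M_D + 1.208 M_E = 1052
  1.208 M_D + 2.417 M_E = 1051
Solving the pair gives M_D = 290.2 kN·m and M_E = 289.8 kN·m (hogging).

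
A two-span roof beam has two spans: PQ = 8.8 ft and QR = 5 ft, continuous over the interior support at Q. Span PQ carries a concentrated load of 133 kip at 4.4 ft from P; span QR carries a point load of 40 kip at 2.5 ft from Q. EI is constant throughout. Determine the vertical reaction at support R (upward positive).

R_R = -10.71 kip

Take M_Q as the redundant. Released structure: two simple spans PQ and QR with a hinge at Q.
End slopes at the hinge Q, treating each span as simply supported:
  span PQ: point load 133 at a = 4.4: Pab(L + a)/(6LEI) = 643.7/EI
  span QR: point load 40 at a = 2.5: Pab(L + b)/(6LEI) = 62.5/EI
  relative rotation θ_0 = (643.7 + 62.5)/EI = 706.2/EI
A unit hogging moment at Q produces rotation L₁/(3EI) + L₂/(3EI) = 4.6/EI.
Compatibility: M_Q·(L₁+L₂)/(3EI) = θ_0, giving M_Q = 153.5 kip·ft (hogging).
Span QR, ΣM about R: R_Q^{QR}·5 = 100 + 153.5, so R_Q^{QR} = 50.71 kip and R_R = 40 − 50.71 = -10.71 kip.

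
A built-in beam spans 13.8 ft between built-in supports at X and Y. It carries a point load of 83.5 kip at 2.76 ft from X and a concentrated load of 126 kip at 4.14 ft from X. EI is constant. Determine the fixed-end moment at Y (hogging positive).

M_Y = 146.4 kip·ft

Take the two fixed-end moments M_X, M_Y as redundants; the released structure is the simple span XY.
Simple-span end rotations at X and Y under the given loads:
  at X: point load 83.5 at a = 2.76: Pab(L + b)/(6LEI) = 763.3/EI
  at Y: point load 83.5 at a = 2.76: Pab(L + a)/(6LEI) = 508.9/EI
  at X: point load 126 at a = 4.14: Pab(L + b)/(6LEI) = 1428/EI
  at Y: point load 126 at a = 4.14: Pab(L + a)/(6LEI) = 1092/EI
  θ_X0 = 2191/EI,  θ_Y0 = 1601/EI
Flexibility coefficients: a unit moment at one end gives L/(3EI) there and L/(6EI) at the far end, so f₁₁ = f₂₂ = 4.6/EI and f₁₂ = f₂₁ = 2.3/EI.
Compatibility — zero rotation at each built-in end:
  4.6 M_X + 2.3 M_Y = 2191
  2.3 M_X + 4.6 M_Y = 1601
Solving the pair gives M_X = 403.1 kip·ft and M_Y = 146.4 kip·ft (hogging).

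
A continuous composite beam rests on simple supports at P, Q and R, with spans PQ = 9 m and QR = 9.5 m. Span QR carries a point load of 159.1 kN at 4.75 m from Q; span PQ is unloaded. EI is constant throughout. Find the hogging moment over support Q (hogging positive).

M_Q = 145.5 kN·m

Release continuity at Q by inserting a hinge; the redundant is the internal moment M_Q. The primary structure is two simply-supported spans PQ and QR.
Discontinuity in slope at Q on the released structure — sum the simple-span end rotations:
  span QR: point load 159.1 at a = 4.75: Pab(L + b)/(6LEI) = 897.4/EI
  relative rotation θ_0 = (0 + 897.4)/EI = 897.4/EI
A unit hogging moment at Q produces rotation L₁/(3EI) + L₂/(3EI) = 6.167/EI.
Compatibility: M_Q·(L₁+L₂)/(3EI) = θ_0, giving M_Q = 145.5 kN·m (hogging).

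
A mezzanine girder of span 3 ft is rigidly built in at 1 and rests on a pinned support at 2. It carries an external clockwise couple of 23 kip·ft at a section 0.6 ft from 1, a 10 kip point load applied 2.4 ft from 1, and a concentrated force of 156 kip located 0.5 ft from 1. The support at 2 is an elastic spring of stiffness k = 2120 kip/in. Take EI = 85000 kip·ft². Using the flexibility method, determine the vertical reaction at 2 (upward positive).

R_2 = 12.63 kip

Remove the prop at 2; the released (primary) structure is a cantilever built in at 1.
Downward deflection at the released point 2 due to the loads:
  clockwise couple 23 at a = 0.6: M₀a(2L − a)/(2EI) = 37.26/EI
  point load 10 at a = 2.4: Pa²(3L − a)/(6EI) = 63.36/EI
  point load 156 at a = 0.5: Pa²(3L − a)/(6EI) = 55.25/EI
  δ_0 = 155.9/EI
Flexibility coefficient — unit upward force at 2: δ_{22} = L³/(3EI) = 9/EI.
With EI = 85000 kip·ft²: δ_0 = 0.001834 ft and δ_{22} = 0.000106 ft/kip.
Compatibility — the spring shortens by R_2/k under the reaction it provides: δ_0 − R_2·δ_{22} = R_2/k. With 1/k = 1/(2120×12) ft/kip = 0.000039 ft/kip, R_2 = δ_0 / (δ_{22} + 1/k) = 0.001834 / (0.000106 + 0.000039) = 12.63 kip.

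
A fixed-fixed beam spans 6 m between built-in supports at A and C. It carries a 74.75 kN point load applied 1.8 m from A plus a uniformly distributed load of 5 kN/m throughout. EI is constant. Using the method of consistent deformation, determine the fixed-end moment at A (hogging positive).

Take the two fixed-end moments M_A, M_C as redundants; the released structure is the simple span AC.
End rotations of the released simple span under the applied load (×1/EI):
  at A: point load 74.75 at a = 1.8: Pab(L + b)/(6LEI) = 160.1/EI
  at C: point load 74.75 at a = 1.8: Pab(L + a)/(6LEI) = 122.4/EI
  at A: UDL 5: wL³/(24EI) = 45/EI
  at C: UDL 5: wL³/(24EI) = 45/EI
  θ_A0 = 205.1/EI,  θ_C0 = 167.4/EI
Flexibility coefficients: a unit moment at one end gives L/(3EI) there and L/(6EI) at the far end, so f₁₁ = f₂₂ = 2/EI and f₁₂ = f₂₁ = 1/EI.
Compatibility — zero rotation at each built-in end:
  2 M_A + 1 M_C = 205.1
  1 M_A + 2 M_C = 167.4
Solving the pair gives M_A = 80.93 kN·m and M_C = 43.26 kN·m (hogging).

M_A = 80.93 kN·m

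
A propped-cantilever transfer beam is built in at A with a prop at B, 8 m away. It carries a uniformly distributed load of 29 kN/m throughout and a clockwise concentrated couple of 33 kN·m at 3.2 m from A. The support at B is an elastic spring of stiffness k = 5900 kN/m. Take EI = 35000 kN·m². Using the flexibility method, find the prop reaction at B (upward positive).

R_B = 87.9 kN

Remove the prop at B; the released (primary) structure is a cantilever built in at A.
Deflection at B on the released cantilever, summing each load's contribution:
  UDL 29: wL⁴/(8EI) = 14848/EI
  clockwise couple 33 at a = 3.2: M₀a(2L − a)/(2EI) = 675.8/EI
  δ_0 = 15524/EI
Tip deflection under a unit load at B: L³/(3EI) = 170.7/EI.
With EI = 35000 kN·m²: δ_0 = 0.44354 m and δ_{BB} = 0.004876 m/kN.
Compatibility — the spring shortens by R_B/k under the reaction it provides: δ_0 − R_B·δ_{BB} = R_B/k. With 1/k = 0.000169 m/kN, R_B = δ_0 / (δ_{BB} + 1/k) = 0.44354 / (0.004876 + 0.000169) = 87.9 kN.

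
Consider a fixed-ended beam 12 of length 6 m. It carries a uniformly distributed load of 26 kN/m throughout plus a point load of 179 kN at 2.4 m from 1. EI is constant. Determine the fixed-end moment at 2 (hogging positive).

Take the two fixed-end moments M_1, M_2 as redundants; the released structure is the simple span 12.
End rotations of the released simple span under the applied load (×1/EI):
  at 1: UDL 26: wL³/(24EI) = 234/EI
  at 2: UDL 26: wL³/(24EI) = 234/EI
  at 1: point load 179 at a = 2.4: Pab(L + b)/(6LEI) = 412.4/EI
  at 2: point load 179 at a = 2.4: Pab(L + a)/(6LEI) = 360.9/EI
  θ_10 = 646.4/EI,  θ_20 = 594.9/EI
Flexibility coefficients: a unit moment at one end gives L/(3EI) there and L/(6EI) at the far end, so f₁₁ = f₂₂ = 2/EI and f₁₂ = f₂₁ = 1/EI.
Compatibility — zero rotation at each built-in end:
  2 M_1 + 1 M_2 = 646.4
  1 M_1 + 2 M_2 = 594.9
Solving the pair gives M_1 = 232.7 kN·m and M_2 = 181.1 kN·m (hogging).

M_2 = 181.1 kN·m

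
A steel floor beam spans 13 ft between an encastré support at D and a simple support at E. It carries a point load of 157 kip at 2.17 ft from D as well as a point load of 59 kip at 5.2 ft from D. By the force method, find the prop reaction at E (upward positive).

R_E = 18.47 kip

Release the roller at E. Primary structure: cantilever fixed at D.
Downward deflection at the released point E due to the loads:
  point load 157 at a = 2.17: Pa²(3L − a)/(6EI) = 4538/EI
  point load 59 at a = 5.2: Pa²(3L − a)/(6EI) = 8987/EI
  δ_0 = 13525/EI
Flexibility coefficient — unit upward force at E: δ_{EE} = L³/(3EI) = 732.3/EI.
Compatibility at E: δ_0 − R_E·δ_{EE} = 0, so R_E = 13525/732.3 = 18.47 kip.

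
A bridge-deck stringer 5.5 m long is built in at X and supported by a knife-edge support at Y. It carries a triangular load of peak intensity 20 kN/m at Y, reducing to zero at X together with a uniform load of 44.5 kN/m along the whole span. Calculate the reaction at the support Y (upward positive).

Release the roller at Y. Primary structure: cantilever fixed at X.
Deflection at Y on the released cantilever, summing each load's contribution:
  triangular load, peak 20 at the free end: 11w₀L⁴/(120EI) = 1678/EI
  UDL 44.5: wL⁴/(8EI) = 5090/EI
  δ_0 = 6768/EI
Tip deflection under a unit load at Y: L³/(3EI) = 55.46/EI.
Compatibility at Y: δ_0 − R_Y·δ_{YY} = 0, so R_Y = 6768/55.46 = 122 kN.

R_Y = 122 kN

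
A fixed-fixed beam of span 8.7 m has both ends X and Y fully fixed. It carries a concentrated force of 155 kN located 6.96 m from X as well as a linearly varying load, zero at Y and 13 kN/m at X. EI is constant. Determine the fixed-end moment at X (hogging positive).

M_X = 92.35 kN·m

Take the two fixed-end moments M_X, M_Y as redundants; the released structure is the simple span XY.
End rotations of the released simple span under the applied load (×1/EI):
  at X: point load 155 at a = 6.96: Pab(L + b)/(6LEI) = 375.4/EI
  at Y: point load 155 at a = 6.96: Pab(L + a)/(6LEI) = 563.1/EI
  at X: triangular load, peak 13: w₀L³/(45EI) = 190.2/EI
  at Y: triangular load, peak 13: 7w₀L³/(360EI) = 166.5/EI
  θ_X0 = 565.7/EI,  θ_Y0 = 729.6/EI
Flexibility coefficients: a unit moment at one end gives L/(3EI) there and L/(6EI) at the far end, so f₁₁ = f₂₂ = 2.9/EI and f₁₂ = f₂₁ = 1.45/EI.
Compatibility — zero rotation at each built-in end:
  2.9 M_X + 1.45 M_Y = 565.7
  1.45 M_X + 2.9 M_Y = 729.6
Solving the pair gives M_X = 92.35 kN·m and M_Y = 205.4 kN·m (hogging).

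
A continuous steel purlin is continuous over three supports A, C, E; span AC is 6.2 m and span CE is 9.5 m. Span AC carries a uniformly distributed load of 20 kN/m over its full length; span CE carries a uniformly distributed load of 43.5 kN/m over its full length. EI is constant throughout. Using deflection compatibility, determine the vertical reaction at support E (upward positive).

Insert a hinge at C; M_C is the redundant, and each span becomes simply supported.
End slopes at the hinge C, treating each span as simply supported:
  span AC: UDL 20: wL³/(24EI) = 198.6/EI
  span CE: UDL 43.5: wL³/(24EI) = 1554/EI
  relative rotation θ_0 = (198.6 + 1554)/EI = 1753/EI
A unit hogging moment at C produces rotation L₁/(3EI) + L₂/(3EI) = 5.233/EI.
Compatibility: M_C·(L₁+L₂)/(3EI) = θ_0, giving M_C = 334.9 kN·m (hogging).
Span CE, ΣM about E: R_C^{CE}·9.5 = 1963 + 334.9, so R_C^{CE} = 241.9 kN and R_E = 413.2 − 241.9 = 171.4 kN.

R_E = 171.4 kN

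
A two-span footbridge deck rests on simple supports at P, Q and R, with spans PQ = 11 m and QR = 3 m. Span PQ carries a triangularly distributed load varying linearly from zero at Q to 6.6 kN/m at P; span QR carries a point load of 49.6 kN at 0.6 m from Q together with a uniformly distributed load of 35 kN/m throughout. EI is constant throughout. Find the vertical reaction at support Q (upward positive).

R_Q = 125.3 kN

Release continuity at Q by inserting a hinge; the redundant is the internal moment M_Q. The primary structure is two simply-supported spans PQ and QR.
End slopes at the hinge Q, treating each span as simply supported:
  span PQ: triangular load, peak 6.6: 7w₀L³/(360EI) = 170.8/EI
  span QR: point load 49.6 at a = 0.6: Pab(L + b)/(6LEI) = 21.43/EI
  span QR: UDL 35: wL³/(24EI) = 39.38/EI
  relative rotation θ_0 = (170.8 + 60.8)/EI = 231.6/EI
A unit hogging moment at Q produces rotation L₁/(3EI) + L₂/(3EI) = 4.667/EI.
Compatibility: M_Q·(L₁+L₂)/(3EI) = θ_0, giving M_Q = 49.63 kN·m (hogging).
Span PQ, ΣM about P with M_Q applied at Q: R_Q^{PQ}·11 = 133.1 + 49.63, so R_Q^{PQ} = 16.61 kN and R_P = 36.3 − 16.61 = 19.69 kN.
Span QR, ΣM about R: R_Q^{QR}·3 = 276.5 + 49.63, so R_Q^{QR} = 108.7 kN and R_R = 154.6 − 108.7 = 45.88 kN.
R_Q = 16.61 + 108.7 = 125.3 kN.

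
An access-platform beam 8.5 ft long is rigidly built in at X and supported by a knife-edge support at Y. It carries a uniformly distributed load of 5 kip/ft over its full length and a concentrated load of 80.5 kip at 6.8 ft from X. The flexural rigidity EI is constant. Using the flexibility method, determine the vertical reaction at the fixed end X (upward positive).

Release the roller at Y. Primary structure: cantilever fixed at X.
Free-end deflection of the primary structure under the applied loading (downward +):
  UDL 5: wL⁴/(8EI) = 3263/EI
  point load 80.5 at a = 6.8: Pa²(3L − a)/(6EI) = 11601/EI
  δ_0 = 14864/EI
Tip deflection under a unit load at Y: L³/(3EI) = 204.7/EI.
Compatibility at Y: δ_0 − R_Y·δ_{YY} = 0, so R_Y = 14864/204.7 = 72.61 kip.
Vertical equilibrium: R_X = ΣP − R_Y = 123 − 72.61 = 50.39 kip.

R_X = 50.39 kip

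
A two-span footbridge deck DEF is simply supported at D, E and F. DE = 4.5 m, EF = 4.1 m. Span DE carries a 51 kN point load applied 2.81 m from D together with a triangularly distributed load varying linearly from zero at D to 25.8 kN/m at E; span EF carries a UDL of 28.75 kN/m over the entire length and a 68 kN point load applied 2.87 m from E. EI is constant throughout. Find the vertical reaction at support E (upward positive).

R_E = 190.9 kN

Take M_E as the redundant. Released structure: two simple spans DE and EF with a hinge at E.
Rotations at E on the released spans (each span's end-slope, ×1/EI):
  span DE: point load 51 at a = 2.81: Pab(L + a)/(6LEI) = 65.57/EI
  span DE: triangular load, peak 25.8: w₀L³/(45EI) = 52.24/EI
  span EF: UDL 28.75: wL³/(24EI) = 82.56/EI
  span EF: point load 68 at a = 2.87: Pab(L + b)/(6LEI) = 52.01/EI
  relative rotation θ_0 = (117.8 + 134.6)/EI = 252.4/EI
A unit hogging moment at E produces rotation L₁/(3EI) + L₂/(3EI) = 2.867/EI.
Compatibility: M_E·(L₁+L₂)/(3EI) = θ_0, giving M_E = 88.04 kN·m (hogging).
Span DE, ΣM about D with M_E applied at E: R_E^{DE}·4.5 = 317.5 + 88.04, so R_E^{DE} = 90.11 kN and R_D = 109 − 90.11 = 18.94 kN.
Span EF, ΣM about F: R_E^{EF}·4.1 = 325.3 + 88.04, so R_E^{EF} = 100.8 kN and R_F = 185.9 − 100.8 = 85.06 kN.
R_E = 90.11 + 100.8 = 190.9 kN.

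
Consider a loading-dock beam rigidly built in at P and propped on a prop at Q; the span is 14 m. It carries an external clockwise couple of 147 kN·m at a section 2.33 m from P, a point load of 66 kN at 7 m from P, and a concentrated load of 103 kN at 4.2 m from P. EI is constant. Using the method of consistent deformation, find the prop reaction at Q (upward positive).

Remove the prop at Q; the released (primary) structure is a cantilever built in at P.
Deflection at Q on the released cantilever, summing each load's contribution:
  clockwise couple 147 at a = 2.33: M₀a(2L − a)/(2EI) = 4396/EI
  point load 66 at a = 7: Pa²(3L − a)/(6EI) = 18865/EI
  point load 103 at a = 4.2: Pa²(3L − a)/(6EI) = 11447/EI
  δ_0 = 34708/EI
Tip deflection under a unit load at Q: L³/(3EI) = 914.7/EI.
The prop prevents deflection at Q: R_Q = δ_0/δ_{QQ} = 34708/914.7 = 37.95 kN.

R_Q = 37.95 kN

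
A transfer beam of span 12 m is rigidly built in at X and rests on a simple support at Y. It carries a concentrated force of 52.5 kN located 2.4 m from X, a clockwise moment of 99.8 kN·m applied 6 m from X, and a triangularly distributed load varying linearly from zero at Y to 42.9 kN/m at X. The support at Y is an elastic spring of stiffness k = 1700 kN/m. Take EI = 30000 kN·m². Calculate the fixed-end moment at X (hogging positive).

M_X = 512.8 kN·m

Take the reaction at Y as the redundant and release it; the primary structure is a cantilever fixed at X.
Primary-structure tip deflection at Y by superposition:
  point load 52.5 at a = 2.4: Pa²(3L − a)/(6EI) = 1693/EI
  clockwise couple 99.8 at a = 6: M₀a(2L − a)/(2EI) = 5389/EI
  triangular load, peak 42.9 at the fixed end: w₀L⁴/(30EI) = 29652/EI
  δ_0 = 36735/EI
Tip deflection under a unit load at Y: L³/(3EI) = 576/EI.
With EI = 30000 kN·m²: δ_0 = 1.2245 m and δ_{YY} = 0.0192 m/kN.
Compatibility — the spring shortens by R_Y/k under the reaction it provides: δ_0 − R_Y·δ_{YY} = R_Y/k. With 1/k = 0.000588 m/kN, R_Y = δ_0 / (δ_{YY} + 1/k) = 1.2245 / (0.0192 + 0.000588) = 61.88 kN.
Moment equilibrium about X: M_X = Σ(load moments about X) − R_Y·L = 1255 − 61.88×12 = 512.8 kN·m.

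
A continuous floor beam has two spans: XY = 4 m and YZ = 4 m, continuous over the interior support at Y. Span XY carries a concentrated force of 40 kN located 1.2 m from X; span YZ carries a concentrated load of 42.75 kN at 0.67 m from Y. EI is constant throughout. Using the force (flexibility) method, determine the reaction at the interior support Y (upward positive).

Take M_Y as the redundant. Released structure: two simple spans XY and YZ with a hinge at Y.
Discontinuity in slope at Y on the released structure — sum the simple-span end rotations:
  span XY: point load 40 at a = 1.2: Pab(L + a)/(6LEI) = 29.12/EI
  span YZ: point load 42.75 at a = 0.67: Pab(L + b)/(6LEI) = 29.13/EI
  relative rotation θ_0 = (29.12 + 29.13)/EI = 58.25/EI
A unit hogging moment at Y produces rotation L₁/(3EI) + L₂/(3EI) = 2.667/EI.
Compatibility: M_Y·(L₁+L₂)/(3EI) = θ_0, giving M_Y = 21.84 kN·m (hogging).
Span XY, ΣM about X with M_Y applied at Y: R_Y^{XY}·4 = 48 + 21.84, so R_Y^{XY} = 17.46 kN and R_X = 40 − 17.46 = 22.54 kN.
Span YZ, ΣM about Z: R_Y^{YZ}·4 = 142.4 + 21.84, so R_Y^{YZ} = 41.05 kN and R_Z = 42.75 − 41.05 = 1.7 kN.
R_Y = 17.46 + 41.05 = 58.51 kN.

R_Y = 58.51 kN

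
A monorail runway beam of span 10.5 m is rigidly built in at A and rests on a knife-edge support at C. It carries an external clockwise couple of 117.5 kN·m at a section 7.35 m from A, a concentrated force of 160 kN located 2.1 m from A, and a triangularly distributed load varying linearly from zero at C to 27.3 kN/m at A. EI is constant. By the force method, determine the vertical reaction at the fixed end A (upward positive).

Take the reaction at C as the redundant and release it; the primary structure is a cantilever fixed at A.
Free-end deflection of the primary structure under the applied loading (downward +):
  clockwise couple 117.5 at a = 7.35: M₀a(2L − a)/(2EI) = 5894/EI
  point load 160 at a = 2.1: Pa²(3L − a)/(6EI) = 3457/EI
  triangular load, peak 27.3 at the fixed end: w₀L⁴/(30EI) = 11061/EI
  δ_0 = 20413/EI
Tip deflection under a unit load at C: L³/(3EI) = 385.9/EI.
Compatibility at C: δ_0 − R_C·δ_{CC} = 0, so R_C = 20413/385.9 = 52.9 kN.
Vertical equilibrium: R_A = ΣP − R_C = 303.3 − 52.9 = 250.4 kN.

R_A = 250.4 kN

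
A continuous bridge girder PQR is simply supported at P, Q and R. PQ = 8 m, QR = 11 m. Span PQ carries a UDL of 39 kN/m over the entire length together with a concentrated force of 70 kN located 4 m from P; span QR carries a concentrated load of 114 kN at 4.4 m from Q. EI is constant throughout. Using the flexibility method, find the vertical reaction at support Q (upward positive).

R_Q = 327.4 kN

Take M_Q as the redundant. Released structure: two simple spans PQ and QR with a hinge at Q.
End slopes at the hinge Q, treating each span as simply supported:
  span PQ: UDL 39: wL³/(24EI) = 832/EI
  span PQ: point load 70 at a = 4: Pab(L + a)/(6LEI) = 280/EI
  span QR: point load 114 at a = 4.4: Pab(L + b)/(6LEI) = 882.8/EI
  relative rotation θ_0 = (1112 + 882.8)/EI = 1995/EI
A unit hogging moment at Q produces rotation L₁/(3EI) + L₂/(3EI) = 6.333/EI.
Compatibility: M_Q·(L₁+L₂)/(3EI) = θ_0, giving M_Q = 315 kN·m (hogging).
Span PQ, ΣM about P with M_Q applied at Q: R_Q^{PQ}·8 = 1528 + 315, so R_Q^{PQ} = 230.4 kN and R_P = 382 − 230.4 = 151.6 kN.
Span QR, ΣM about R: R_Q^{QR}·11 = 752.4 + 315, so R_Q^{QR} = 97.03 kN and R_R = 114 − 97.03 = 16.97 kN.
R_Q = 230.4 + 97.03 = 327.4 kN.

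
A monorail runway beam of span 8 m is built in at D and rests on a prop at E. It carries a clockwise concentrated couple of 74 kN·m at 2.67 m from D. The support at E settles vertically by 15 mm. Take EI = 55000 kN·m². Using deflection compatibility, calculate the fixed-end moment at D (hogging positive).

Take the reaction at E as the redundant and release it; the primary structure is a cantilever fixed at D.
Free-end deflection of the primary structure under the applied loading (downward +):
  clockwise couple 74 at a = 2.67: M₀a(2L − a)/(2EI) = 1317/EI
Flexibility coefficient — unit upward force at E: δ_{EE} = L³/(3EI) = 170.7/EI.
With EI = 55000 kN·m²: δ_0 = 0.023943 m and δ_{EE} = 0.003103 m/kN.
Compatibility — the beam at E must follow the support down by 0.015 m: δ_0 − R_E·δ_{EE} = 0.015, so R_E = (0.023943 − 0.015)/0.003103 = 2.882 kN.
Moment equilibrium about D: M_D = Σ(load moments about D) − R_E·L = 74 − 2.882×8 = 50.94 kN·m.

M_D = 50.94 kN·m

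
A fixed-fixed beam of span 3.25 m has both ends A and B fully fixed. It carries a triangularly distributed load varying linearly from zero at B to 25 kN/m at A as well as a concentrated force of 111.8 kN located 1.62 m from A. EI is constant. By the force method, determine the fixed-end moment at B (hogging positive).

M_B = 54.08 kN·m

Take the two fixed-end moments M_A, M_B as redundants; the released structure is the simple span AB.
On the primary (simply-supported) span, the end slopes from the loading are:
  at A: triangular load, peak 25: w₀L³/(45EI) = 19.07/EI
  at B: triangular load, peak 25: 7w₀L³/(360EI) = 16.69/EI
  at A: point load 111.8 at a = 1.62: Pab(L + b)/(6LEI) = 73.88/EI
  at B: point load 111.8 at a = 1.62: Pab(L + a)/(6LEI) = 73.73/EI
  θ_A0 = 92.95/EI,  θ_B0 = 90.42/EI
Flexibility coefficients: a unit moment at one end gives L/(3EI) there and L/(6EI) at the far end, so f₁₁ = f₂₂ = 1.083/EI and f₁₂ = f₂₁ = 0.5417/EI.
Compatibility — zero rotation at each built-in end:
  1.083 M_A + 0.5417 M_B = 92.95
  0.5417 M_A + 1.083 M_B = 90.42
Solving the pair gives M_A = 58.76 kN·m and M_B = 54.08 kN·m (hogging).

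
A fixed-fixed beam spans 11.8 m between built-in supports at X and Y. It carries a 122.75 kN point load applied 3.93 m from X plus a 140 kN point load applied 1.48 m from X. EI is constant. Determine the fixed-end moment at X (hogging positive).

Release both end moments; the primary structure is a simply-supported span XY with redundants M_X and M_Y.
Simple-span end rotations at X and Y under the given loads:
  at X: point load 122.75 at a = 3.93: Pab(L + b)/(6LEI) = 1055/EI
  at Y: point load 122.75 at a = 3.93: Pab(L + a)/(6LEI) = 843.5/EI
  at X: point load 140 at a = 1.48: Pab(L + b)/(6LEI) = 668.1/EI
  at Y: point load 140 at a = 1.48: Pab(L + a)/(6LEI) = 401.1/EI
  θ_X0 = 1723/EI,  θ_Y0 = 1245/EI
Flexibility coefficients: a unit moment at one end gives L/(3EI) there and L/(6EI) at the far end, so f₁₁ = f₂₂ = 3.933/EI and f₁₂ = f₂₁ = 1.967/EI.
Compatibility — zero rotation at each built-in end:
  3.933 M_X + 1.967 M_Y = 1723
  1.967 M_X + 3.933 M_Y = 1245
Solving the pair gives M_X = 373.1 kN·m and M_Y = 129.9 kN·m (hogging).

M_X = 373.1 kN·m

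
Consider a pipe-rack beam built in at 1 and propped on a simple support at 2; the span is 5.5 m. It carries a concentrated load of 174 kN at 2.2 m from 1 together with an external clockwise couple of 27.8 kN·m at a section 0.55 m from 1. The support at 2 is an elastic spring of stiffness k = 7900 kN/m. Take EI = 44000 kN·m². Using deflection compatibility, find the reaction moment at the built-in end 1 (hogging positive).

Remove the prop at 2; the released (primary) structure is a cantilever built in at 1.
Downward deflection at the released point 2 due to the loads:
  point load 174 at a = 2.2: Pa²(3L − a)/(6EI) = 2007/EI
  clockwise couple 27.8 at a = 0.55: M₀a(2L − a)/(2EI) = 79.89/EI
  δ_0 = 2087/EI
Flexibility coefficient — unit upward force at 2: δ_{22} = L³/(3EI) = 55.46/EI.
With EI = 44000 kN·m²: δ_0 = 0.047433 m and δ_{22} = 0.00126 m/kN.
Compatibility — the spring shortens by R_2/k under the reaction it provides: δ_0 − R_2·δ_{22} = R_2/k. With 1/k = 0.000127 m/kN, R_2 = δ_0 / (δ_{22} + 1/k) = 0.047433 / (0.00126 + 0.000127) = 34.2 kN.
Moment equilibrium about 1: M_1 = Σ(load moments about 1) − R_2·L = 410.6 − 34.2×5.5 = 222.5 kN·m.

M_1 = 222.5 kN·m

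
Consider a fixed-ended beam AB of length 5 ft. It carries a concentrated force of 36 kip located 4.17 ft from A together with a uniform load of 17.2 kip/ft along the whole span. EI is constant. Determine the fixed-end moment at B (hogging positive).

M_B = 56.62 kip·ft

Release both end moments; the primary structure is a simply-supported span AB with redundants M_A and M_B.
On the primary (simply-supported) span, the end slopes from the loading are:
  at A: point load 36 at a = 4.17: Pab(L + b)/(6LEI) = 24.21/EI
  at B: point load 36 at a = 4.17: Pab(L + a)/(6LEI) = 38.09/EI
  at A: UDL 17.2: wL³/(24EI) = 89.58/EI
  at B: UDL 17.2: wL³/(24EI) = 89.58/EI
  θ_A0 = 113.8/EI,  θ_B0 = 127.7/EI
Flexibility coefficients: a unit moment at one end gives L/(3EI) there and L/(6EI) at the far end, so f₁₁ = f₂₂ = 1.667/EI and f₁₂ = f₂₁ = 0.8333/EI.
Compatibility — zero rotation at each built-in end:
  1.667 M_A + 0.8333 M_B = 113.8
  0.8333 M_A + 1.667 M_B = 127.7
Solving the pair gives M_A = 39.97 kip·ft and M_B = 56.62 kip·ft (hogging).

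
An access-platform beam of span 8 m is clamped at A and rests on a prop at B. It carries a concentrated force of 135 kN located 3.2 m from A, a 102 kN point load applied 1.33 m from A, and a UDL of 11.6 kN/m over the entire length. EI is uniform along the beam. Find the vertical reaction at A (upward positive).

Take the reaction at B as the redundant and release it; the primary structure is a cantilever fixed at A.
Deflection at B on the released cantilever, summing each load's contribution:
  point load 135 at a = 3.2: Pa²(3L − a)/(6EI) = 4792/EI
  point load 102 at a = 1.33: Pa²(3L − a)/(6EI) = 681.7/EI
  UDL 11.6: wL⁴/(8EI) = 5939/EI
  δ_0 = 11413/EI
Tip deflection under a unit load at B: L³/(3EI) = 170.7/EI.
The prop prevents deflection at B: R_B = δ_0/δ_{BB} = 11413/170.7 = 66.87 kN.
Vertical equilibrium: R_A = ΣP − R_B = 329.8 − 66.87 = 262.9 kN.

R_A = 262.9 kN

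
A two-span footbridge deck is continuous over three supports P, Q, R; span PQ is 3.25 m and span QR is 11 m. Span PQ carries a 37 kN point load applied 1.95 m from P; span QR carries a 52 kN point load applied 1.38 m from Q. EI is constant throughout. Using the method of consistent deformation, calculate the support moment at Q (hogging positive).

M_Q = 50.67 kN·m

Take M_Q as the redundant. Released structure: two simple spans PQ and QR with a hinge at Q.
Rotations at Q on the released spans (each span's end-slope, ×1/EI):
  span PQ: point load 37 at a = 1.95: Pab(L + a)/(6LEI) = 25.01/EI
  span QR: point load 52 at a = 1.38: Pab(L + b)/(6LEI) = 215.7/EI
  relative rotation θ_0 = (25.01 + 215.7)/EI = 240.7/EI
A unit hogging moment at Q produces rotation L₁/(3EI) + L₂/(3EI) = 4.75/EI.
Compatibility: M_Q·(L₁+L₂)/(3EI) = θ_0, giving M_Q = 50.67 kN·m (hogging).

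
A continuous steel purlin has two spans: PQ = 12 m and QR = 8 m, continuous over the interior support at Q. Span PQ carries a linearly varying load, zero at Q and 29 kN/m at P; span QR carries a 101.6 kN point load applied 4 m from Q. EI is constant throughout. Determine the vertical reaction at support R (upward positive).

R_R = 24.91 kN

Release continuity at Q by inserting a hinge; the redundant is the internal moment M_Q. The primary structure is two simply-supported spans PQ and QR.
Rotations at Q on the released spans (each span's end-slope, ×1/EI):
  span PQ: triangular load, peak 29: 7w₀L³/(360EI) = 974.4/EI
  span QR: point load 101.6 at a = 4: Pab(L + b)/(6LEI) = 406.4/EI
  relative rotation θ_0 = (974.4 + 406.4)/EI = 1381/EI
A unit hogging moment at Q produces rotation L₁/(3EI) + L₂/(3EI) = 6.667/EI.
Compatibility: M_Q·(L₁+L₂)/(3EI) = θ_0, giving M_Q = 207.1 kN·m (hogging).
Span QR, ΣM about R: R_Q^{QR}·8 = 406.4 + 207.1, so R_Q^{QR} = 76.69 kN and R_R = 101.6 − 76.69 = 24.91 kN.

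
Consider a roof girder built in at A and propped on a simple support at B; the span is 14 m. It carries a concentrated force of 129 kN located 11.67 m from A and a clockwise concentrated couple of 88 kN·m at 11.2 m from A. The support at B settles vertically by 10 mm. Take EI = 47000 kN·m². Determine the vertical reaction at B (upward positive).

R_B = 105.6 kN

Choose R_B as the redundant. The primary structure is the cantilever fixed at A.
Free-end deflection of the primary structure under the applied loading (downward +):
  point load 129 at a = 11.67: Pa²(3L − a)/(6EI) = 88808/EI
  clockwise couple 88 at a = 11.2: M₀a(2L − a)/(2EI) = 8279/EI
  δ_0 = 97087/EI
Flexibility coefficient — unit upward force at B: δ_{BB} = L³/(3EI) = 914.7/EI.
With EI = 47000 kN·m²: δ_0 = 2.0657 m and δ_{BB} = 0.019461 m/kN.
Compatibility — the beam at B must follow the support down by 0.01 m: δ_0 − R_B·δ_{BB} = 0.01, so R_B = (2.0657 − 0.01)/0.019461 = 105.6 kN.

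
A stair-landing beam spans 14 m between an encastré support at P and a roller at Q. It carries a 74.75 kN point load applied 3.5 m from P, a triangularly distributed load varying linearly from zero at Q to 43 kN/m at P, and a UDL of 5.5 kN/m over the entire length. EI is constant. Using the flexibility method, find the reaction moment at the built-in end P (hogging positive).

Release the roller at Q. Primary structure: cantilever fixed at P.
Primary-structure tip deflection at Q by superposition:
  point load 74.75 at a = 3.5: Pa²(3L − a)/(6EI) = 5876/EI
  triangular load, peak 43 at the fixed end: w₀L⁴/(30EI) = 55063/EI
  UDL 5.5: wL⁴/(8EI) = 26411/EI
  δ_0 = 87350/EI
Tip deflection under a unit load at Q: L³/(3EI) = 914.7/EI.
The prop prevents deflection at Q: R_Q = δ_0/δ_{QQ} = 87350/914.7 = 95.5 kN.
Moment equilibrium about P: M_P = Σ(load moments about P) − R_Q·L = 2205 − 95.5×14 = 868.3 kN·m.

M_P = 868.3 kN·m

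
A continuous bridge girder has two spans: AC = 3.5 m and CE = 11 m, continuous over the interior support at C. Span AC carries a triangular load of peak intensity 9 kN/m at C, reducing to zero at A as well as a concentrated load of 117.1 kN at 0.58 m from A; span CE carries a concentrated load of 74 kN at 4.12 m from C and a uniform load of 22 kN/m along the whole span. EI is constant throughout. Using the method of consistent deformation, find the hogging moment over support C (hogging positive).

Insert a hinge at C; M_C is the redundant, and each span becomes simply supported.
Discontinuity in slope at C on the released structure — sum the simple-span end rotations:
  span AC: triangular load, peak 9: w₀L³/(45EI) = 8.575/EI
  span AC: point load 117.1 at a = 0.58: Pab(L + a)/(6LEI) = 38.53/EI
  span CE: point load 74 at a = 4.12: Pab(L + b)/(6LEI) = 568.3/EI
  span CE: UDL 22: wL³/(24EI) = 1220/EI
  relative rotation θ_0 = (47.11 + 1788)/EI = 1835/EI
A unit hogging moment at C produces rotation L₁/(3EI) + L₂/(3EI) = 4.833/EI.
Slope continuity at C: θ_0 = M_C·4.833/EI, so M_C = 1835/4.833 = 379.7 kN·m (hogging).

M_C = 379.7 kN·m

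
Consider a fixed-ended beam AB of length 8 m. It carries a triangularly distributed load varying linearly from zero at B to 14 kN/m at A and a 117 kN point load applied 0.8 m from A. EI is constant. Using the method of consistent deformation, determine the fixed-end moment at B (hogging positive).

M_B = 38.29 kN·m

Take the two fixed-end moments M_A, M_B as redundants; the released structure is the simple span AB.
On the primary (simply-supported) span, the end slopes from the loading are:
  at A: triangular load, peak 14: w₀L³/(45EI) = 159.3/EI
  at B: triangular load, peak 14: 7w₀L³/(360EI) = 139.4/EI
  at A: point load 117 at a = 0.8: Pab(L + b)/(6LEI) = 213.4/EI
  at B: point load 117 at a = 0.8: Pab(L + a)/(6LEI) = 123.6/EI
  θ_A0 = 372.7/EI,  θ_B0 = 262.9/EI
Flexibility coefficients: a unit moment at one end gives L/(3EI) there and L/(6EI) at the far end, so f₁₁ = f₂₂ = 2.667/EI and f₁₂ = f₂₁ = 1.333/EI.
Compatibility — zero rotation at each built-in end:
  2.667 M_A + 1.333 M_B = 372.7
  1.333 M_A + 2.667 M_B = 262.9
Solving the pair gives M_A = 120.6 kN·m and M_B = 38.29 kN·m (hogging).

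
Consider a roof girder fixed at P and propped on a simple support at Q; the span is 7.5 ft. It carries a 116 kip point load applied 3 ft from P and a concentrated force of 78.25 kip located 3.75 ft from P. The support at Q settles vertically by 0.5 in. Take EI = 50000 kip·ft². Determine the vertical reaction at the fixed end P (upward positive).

R_P = 160.5 kip

Take the reaction at Q as the redundant and release it; the primary structure is a cantilever fixed at P.
Free-end deflection of the primary structure under the applied loading (downward +):
  point load 116 at a = 3: Pa²(3L − a)/(6EI) = 3393/EI
  point load 78.25 at a = 3.75: Pa²(3L − a)/(6EI) = 3439/EI
  δ_0 = 6832/EI
Tip deflection under a unit load at Q: L³/(3EI) = 140.6/EI.
With EI = 50000 kip·ft²: δ_0 = 0.13663 ft and δ_{QQ} = 0.002812 ft/kip.
Compatibility — the beam at Q must follow the support down by 0.04167 ft: δ_0 − R_Q·δ_{QQ} = 0.04167, so R_Q = (0.13663 − 0.04167)/0.002812 = 33.77 kip.
Vertical equilibrium: R_P = ΣP − R_Q = 194.2 − 33.77 = 160.5 kip.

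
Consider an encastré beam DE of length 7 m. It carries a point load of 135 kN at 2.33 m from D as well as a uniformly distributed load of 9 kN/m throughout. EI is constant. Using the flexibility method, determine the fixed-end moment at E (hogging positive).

M_E = 106.6 kN·m

Take the two fixed-end moments M_D, M_E as redundants; the released structure is the simple span DE.
On the primary (simply-supported) span, the end slopes from the loading are:
  at D: point load 135 at a = 2.33: Pab(L + b)/(6LEI) = 408.2/EI
  at E: point load 135 at a = 2.33: Pab(L + a)/(6LEI) = 326.3/EI
  at D: UDL 9: wL³/(24EI) = 128.6/EI
  at E: UDL 9: wL³/(24EI) = 128.6/EI
  θ_D0 = 536.8/EI,  θ_E0 = 454.9/EI
Flexibility coefficients: a unit moment at one end gives L/(3EI) there and L/(6EI) at the far end, so f₁₁ = f₂₂ = 2.333/EI and f₁₂ = f₂₁ = 1.167/EI.
Compatibility — zero rotation at each built-in end:
  2.333 M_D + 1.167 M_E = 536.8
  1.167 M_D + 2.333 M_E = 454.9
Solving the pair gives M_D = 176.7 kN·m and M_E = 106.6 kN·m (hogging).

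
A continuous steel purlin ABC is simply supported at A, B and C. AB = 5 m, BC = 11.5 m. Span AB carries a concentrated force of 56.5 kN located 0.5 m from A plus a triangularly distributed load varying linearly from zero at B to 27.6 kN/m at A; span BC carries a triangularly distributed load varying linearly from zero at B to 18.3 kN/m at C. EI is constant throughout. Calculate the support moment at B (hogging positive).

M_B = 114.8 kN·m

Release continuity at B by inserting a hinge; the redundant is the internal moment M_B. The primary structure is two simply-supported spans AB and BC.
End slopes at the hinge B, treating each span as simply supported:
  span AB: point load 56.5 at a = 0.5: Pab(L + a)/(6LEI) = 23.31/EI
  span AB: triangular load, peak 27.6: 7w₀L³/(360EI) = 67.08/EI
  span BC: triangular load, peak 18.3: 7w₀L³/(360EI) = 541.2/EI
  relative rotation θ_0 = (90.39 + 541.2)/EI = 631.6/EI
A unit hogging moment at B produces rotation L₁/(3EI) + L₂/(3EI) = 5.5/EI.
Compatibility: M_B·(L₁+L₂)/(3EI) = θ_0, giving M_B = 114.8 kN·m (hogging).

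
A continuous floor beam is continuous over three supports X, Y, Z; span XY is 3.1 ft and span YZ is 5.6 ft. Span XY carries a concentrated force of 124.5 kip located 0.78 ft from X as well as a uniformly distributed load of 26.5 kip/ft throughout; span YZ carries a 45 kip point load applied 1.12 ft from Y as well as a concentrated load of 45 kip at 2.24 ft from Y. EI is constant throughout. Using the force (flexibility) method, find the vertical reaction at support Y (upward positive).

R_Y = 176.5 kip

Take M_Y as the redundant. Released structure: two simple spans XY and YZ with a hinge at Y.
Discontinuity in slope at Y on the released structure — sum the simple-span end rotations:
  span XY: point load 124.5 at a = 0.78: Pab(L + a)/(6LEI) = 47/EI
  span XY: UDL 26.5: wL³/(24EI) = 32.89/EI
  span YZ: point load 45 at a = 1.12: Pab(L + b)/(6LEI) = 67.74/EI
  span YZ: point load 45 at a = 2.24: Pab(L + b)/(6LEI) = 90.32/EI
  relative rotation θ_0 = (79.89 + 158.1)/EI = 237.9/EI
A unit hogging moment at Y produces rotation L₁/(3EI) + L₂/(3EI) = 2.9/EI.
Slope continuity at Y: θ_0 = M_Y·2.9/EI, so M_Y = 237.9/2.9 = 82.05 kip·ft (hogging).
Span XY, ΣM about X with M_Y applied at Y: R_Y^{XY}·3.1 = 224.4 + 82.05, so R_Y^{XY} = 98.87 kip and R_X = 206.7 − 98.87 = 107.8 kip.
Span YZ, ΣM about Z: R_Y^{YZ}·5.6 = 352.8 + 82.05, so R_Y^{YZ} = 77.65 kip and R_Z = 90 − 77.65 = 12.35 kip.
R_Y = 98.87 + 77.65 = 176.5 kip.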